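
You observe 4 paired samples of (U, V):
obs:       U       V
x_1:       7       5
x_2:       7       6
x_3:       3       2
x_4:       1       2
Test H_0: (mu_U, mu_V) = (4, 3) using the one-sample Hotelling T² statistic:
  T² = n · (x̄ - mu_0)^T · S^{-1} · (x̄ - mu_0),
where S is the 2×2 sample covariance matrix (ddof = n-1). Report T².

Step 1 — sample mean vector:
  mean(U) = (7 + 7 + 3 + 1) / 4 = 18/4 = 4.5
  mean(V) = (5 + 6 + 2 + 2) / 4 = 15/4 = 3.75
  x̄ = (4.5, 3.75),  deviation x̄ - mu_0 = (4.5, 3.75) - (4, 3) = (0.5, 0.75).

Step 2 — sample covariance matrix, S[i,j] = (1/(n-1)) · Σ_k (x_{k,i} - mean_i) · (x_{k,j} - mean_j), divisor n-1 = 3:
  S[U,U] = ((2.5)·(2.5) + (2.5)·(2.5) + (-1.5)·(-1.5) + (-3.5)·(-3.5)) / 3 = 27/3 = 9
  S[U,V] = ((2.5)·(1.25) + (2.5)·(2.25) + (-1.5)·(-1.75) + (-3.5)·(-1.75)) / 3 = 17.5/3 = 5.8333
  S[V,V] = ((1.25)·(1.25) + (2.25)·(2.25) + (-1.75)·(-1.75) + (-1.75)·(-1.75)) / 3 = 12.75/3 = 4.25
  S = [[9, 5.8333],
 [5.8333, 4.25]].

Step 3 — invert S. det(S) = 9·4.25 - (5.8333)² = 4.2222.
  S^{-1} = (1/det) · [[d, -b], [-b, a]] = [[1.0066, -1.3816],
 [-1.3816, 2.1316]].

Step 4 — quadratic form (x̄ - mu_0)^T · S^{-1} · (x̄ - mu_0):
  S^{-1} · (x̄ - mu_0) = (-0.5329, 0.9079),
  (x̄ - mu_0)^T · [...] = (0.5)·(-0.5329) + (0.75)·(0.9079) = 0.4145.

Step 5 — scale by n: T² = 4 · 0.4145 = 1.6579.

T² ≈ 1.6579


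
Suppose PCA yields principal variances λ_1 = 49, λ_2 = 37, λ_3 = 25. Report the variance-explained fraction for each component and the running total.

Step 1 — total variance = trace(Sigma) = Σ λ_i = 49 + 37 + 25 = 111.

Step 2 — fraction explained by component i = λ_i / Σ λ:
  PC1: 49/111 = 0.4414
  PC2: 37/111 = 0.3333
  PC3: 25/111 = 0.2252

Step 3 — cumulative fraction after k components = (λ_1 + ... + λ_k) / Σ λ:
  k = 1: 49/111 = 0.4414
  k = 2: (49 + 37)/111 = 86/111 = 0.7748
  k = 3: (49 + 37 + 25)/111 = 111/111 = 1

Summary (fraction, with percent):

explained: PC1 0.4414 (44.14%), PC2 0.3333 (33.33%), PC3 0.2252 (22.52%);  cumulative: 0.4414, 0.7748, 1


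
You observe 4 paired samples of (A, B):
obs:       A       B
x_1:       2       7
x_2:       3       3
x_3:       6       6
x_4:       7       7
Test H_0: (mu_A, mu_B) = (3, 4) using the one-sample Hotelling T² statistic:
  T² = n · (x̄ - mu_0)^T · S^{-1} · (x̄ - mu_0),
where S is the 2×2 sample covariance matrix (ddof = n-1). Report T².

Step 1 — sample mean vector:
  mean(A) = (2 + 3 + 6 + 7) / 4 = 18/4 = 4.5
  mean(B) = (7 + 3 + 6 + 7) / 4 = 23/4 = 5.75
  x̄ = (4.5, 5.75),  deviation x̄ - mu_0 = (4.5, 5.75) - (3, 4) = (1.5, 1.75).

Step 2 — sample covariance matrix, S[i,j] = (1/(n-1)) · Σ_k (x_{k,i} - mean_i) · (x_{k,j} - mean_j), divisor n-1 = 3:
  S[A,A] = ((-2.5)·(-2.5) + (-1.5)·(-1.5) + (1.5)·(1.5) + (2.5)·(2.5)) / 3 = 17/3 = 5.6667
  S[A,B] = ((-2.5)·(1.25) + (-1.5)·(-2.75) + (1.5)·(0.25) + (2.5)·(1.25)) / 3 = 4.5/3 = 1.5
  S[B,B] = ((1.25)·(1.25) + (-2.75)·(-2.75) + (0.25)·(0.25) + (1.25)·(1.25)) / 3 = 10.75/3 = 3.5833
  S = [[5.6667, 1.5],
 [1.5, 3.5833]].

Step 3 — invert S. det(S) = 5.6667·3.5833 - (1.5)² = 18.0556.
  S^{-1} = (1/det) · [[d, -b], [-b, a]] = [[0.1985, -0.0831],
 [-0.0831, 0.3138]].

Step 4 — quadratic form (x̄ - mu_0)^T · S^{-1} · (x̄ - mu_0):
  S^{-1} · (x̄ - mu_0) = (0.1523, 0.4246),
  (x̄ - mu_0)^T · [...] = (1.5)·(0.1523) + (1.75)·(0.4246) = 0.9715.

Step 5 — scale by n: T² = 4 · 0.9715 = 3.8862.

T² ≈ 3.8862


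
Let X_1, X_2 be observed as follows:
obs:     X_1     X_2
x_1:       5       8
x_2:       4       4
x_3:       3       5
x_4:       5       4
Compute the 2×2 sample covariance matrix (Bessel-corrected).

Step 1 — column means:
  mean(X_1) = (5 + 4 + 3 + 5) / 4 = 17/4 = 4.25
  mean(X_2) = (8 + 4 + 5 + 4) / 4 = 21/4 = 5.25

Step 2 — sample covariance S[i,j] = (1/(n-1)) · Σ_k (x_{k,i} - mean_i) · (x_{k,j} - mean_j), with n-1 = 3.
  S[X_1,X_1] = ((0.75)·(0.75) + (-0.25)·(-0.25) + (-1.25)·(-1.25) + (0.75)·(0.75)) / 3 = 2.75/3 = 0.9167
  S[X_1,X_2] = ((0.75)·(2.75) + (-0.25)·(-1.25) + (-1.25)·(-0.25) + (0.75)·(-1.25)) / 3 = 1.75/3 = 0.5833
  S[X_2,X_2] = ((2.75)·(2.75) + (-1.25)·(-1.25) + (-0.25)·(-0.25) + (-1.25)·(-1.25)) / 3 = 10.75/3 = 3.5833

S is symmetric (S[j,i] = S[i,j]). Assembling:

S = [[0.9167, 0.5833],
 [0.5833, 3.5833]]


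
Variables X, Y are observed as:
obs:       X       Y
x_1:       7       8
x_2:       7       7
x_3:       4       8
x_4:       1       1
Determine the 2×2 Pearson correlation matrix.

Step 1 — column means:
  mean(X) = (7 + 7 + 4 + 1) / 4 = 19/4 = 4.75
  mean(Y) = (8 + 7 + 8 + 1) / 4 = 24/4 = 6

Step 2 — sample variances and covariances s[i,j] = (1/(n-1)) · Σ_k (x_{k,i} - mean_i) · (x_{k,j} - mean_j), with n-1 = 3:
  s[X,X] = ((2.25)·(2.25) + (2.25)·(2.25) + (-0.75)·(-0.75) + (-3.75)·(-3.75)) / 3 = 24.75/3 = 8.25
  s[X,Y] = ((2.25)·(2) + (2.25)·(1) + (-0.75)·(2) + (-3.75)·(-5)) / 3 = 24/3 = 8
  s[Y,Y] = ((2)·(2) + (1)·(1) + (2)·(2) + (-5)·(-5)) / 3 = 34/3 = 11.3333
  Sample standard deviations s_i = √(s[i,i]):
  s(X) = √(8.25) = 2.8723
  s(Y) = √(11.3333) = 3.3665

Step 3 — r_{ij} = s_{ij} / (s_i · s_j):
  r[X,X] = 1 (diagonal).
  r[X,Y] = 8 / (2.8723 · 3.3665) = 8 / 9.6695 = 0.8273
  r[Y,Y] = 1 (diagonal).

R is symmetric with unit diagonal. Assembling:

R = [[1, 0.8273],
 [0.8273, 1]]


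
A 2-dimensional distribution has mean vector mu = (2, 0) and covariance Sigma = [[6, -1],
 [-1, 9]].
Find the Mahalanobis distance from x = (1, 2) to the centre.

Step 1 — centre the observation: (x - mu) = (-1, 2).

Step 2 — invert Sigma. det(Sigma) = 6·9 - (-1)² = 53.
  Sigma^{-1} = (1/det) · [[d, -b], [-b, a]] = [[0.1698, 0.0189],
 [0.0189, 0.1132]].

Step 3 — form the quadratic (x - mu)^T · Sigma^{-1} · (x - mu):
  Sigma^{-1} · (x - mu) = (-0.1321, 0.2075).
  (x - mu)^T · [Sigma^{-1} · (x - mu)] = (-1)·(-0.1321) + (2)·(0.2075) = 0.5472.

Step 4 — take square root: d = √(0.5472) ≈ 0.7397.

d(x, mu) = √(0.5472) ≈ 0.7397


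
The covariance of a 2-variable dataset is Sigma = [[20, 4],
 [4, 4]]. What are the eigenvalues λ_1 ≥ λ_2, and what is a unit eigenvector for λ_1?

Step 1 — characteristic polynomial of 2×2 Sigma:
  det(Sigma - λI) = λ² - trace · λ + det = 0.
  trace = 20 + 4 = 24, det = 20·4 - (4)² = 64.
Step 2 — discriminant:
  Δ = trace² - 4·det = 576 - 256 = 320.
Step 3 — eigenvalues:
  λ = (trace ± √Δ)/2 = (24 ± 17.8885)/2,
  λ_1 = 20.9443,  λ_2 = 3.0557.

Step 4 — unit eigenvector for λ_1: solve (Sigma - λ_1 I)v = 0. First row:
  (20 - 20.9443)·v_x + (4)·v_y = 0, i.e. (-0.9443)·v_x + (4)·v_y = 0,
  so v ∝ (b, λ_1 - a) = (4, 0.9443) = u.
  ||u|| = √((4)² + (0.9443)²) = √(16.8916) ≈ 4.1099,
  v_1 = u/||u|| ≈ (0.9732, 0.2298) (||v_1|| = 1).

λ_1 = 20.9443,  λ_2 = 3.0557;  v_1 ≈ (0.9732, 0.2298)


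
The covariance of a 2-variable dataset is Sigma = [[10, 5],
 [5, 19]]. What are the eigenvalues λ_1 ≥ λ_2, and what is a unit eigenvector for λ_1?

Step 1 — characteristic polynomial of 2×2 Sigma:
  det(Sigma - λI) = λ² - trace · λ + det = 0.
  trace = 10 + 19 = 29, det = 10·19 - (5)² = 165.
Step 2 — discriminant:
  Δ = trace² - 4·det = 841 - 660 = 181.
Step 3 — eigenvalues:
  λ = (trace ± √Δ)/2 = (29 ± 13.4536)/2,
  λ_1 = 21.2268,  λ_2 = 7.7732.

Step 4 — unit eigenvector for λ_1: solve (Sigma - λ_1 I)v = 0. First row:
  (10 - 21.2268)·v_x + (5)·v_y = 0, i.e. (-11.2268)·v_x + (5)·v_y = 0,
  so v ∝ (b, λ_1 - a) = (5, 11.2268) = u.
  ||u|| = √((5)² + (11.2268)²) = √(151.0413) ≈ 12.2899,
  v_1 = u/||u|| ≈ (0.4068, 0.9135) (||v_1|| = 1).

λ_1 = 21.2268,  λ_2 = 7.7732;  v_1 ≈ (0.4068, 0.9135)


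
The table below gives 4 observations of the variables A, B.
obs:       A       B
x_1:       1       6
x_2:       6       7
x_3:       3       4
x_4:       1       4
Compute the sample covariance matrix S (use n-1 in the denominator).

Step 1 — column means:
  mean(A) = (1 + 6 + 3 + 1) / 4 = 11/4 = 2.75
  mean(B) = (6 + 7 + 4 + 4) / 4 = 21/4 = 5.25

Step 2 — sample covariance S[i,j] = (1/(n-1)) · Σ_k (x_{k,i} - mean_i) · (x_{k,j} - mean_j), with n-1 = 3.
  S[A,A] = ((-1.75)·(-1.75) + (3.25)·(3.25) + (0.25)·(0.25) + (-1.75)·(-1.75)) / 3 = 16.75/3 = 5.5833
  S[A,B] = ((-1.75)·(0.75) + (3.25)·(1.75) + (0.25)·(-1.25) + (-1.75)·(-1.25)) / 3 = 6.25/3 = 2.0833
  S[B,B] = ((0.75)·(0.75) + (1.75)·(1.75) + (-1.25)·(-1.25) + (-1.25)·(-1.25)) / 3 = 6.75/3 = 2.25

S is symmetric (S[j,i] = S[i,j]). Assembling:

S = [[5.5833, 2.0833],
 [2.0833, 2.25]]


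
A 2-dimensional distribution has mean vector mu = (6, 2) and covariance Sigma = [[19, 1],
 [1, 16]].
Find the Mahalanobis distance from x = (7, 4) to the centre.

Step 1 — centre the observation: (x - mu) = (1, 2).

Step 2 — invert Sigma. det(Sigma) = 19·16 - (1)² = 303.
  Sigma^{-1} = (1/det) · [[d, -b], [-b, a]] = [[0.0528, -0.0033],
 [-0.0033, 0.0627]].

Step 3 — form the quadratic (x - mu)^T · Sigma^{-1} · (x - mu):
  Sigma^{-1} · (x - mu) = (0.0462, 0.1221).
  (x - mu)^T · [Sigma^{-1} · (x - mu)] = (1)·(0.0462) + (2)·(0.1221) = 0.2904.

Step 4 — take square root: d = √(0.2904) ≈ 0.5389.

d(x, mu) = √(0.2904) ≈ 0.5389


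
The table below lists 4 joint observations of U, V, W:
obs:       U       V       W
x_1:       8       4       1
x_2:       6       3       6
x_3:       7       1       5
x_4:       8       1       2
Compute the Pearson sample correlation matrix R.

Step 1 — column means:
  mean(U) = (8 + 6 + 7 + 8) / 4 = 29/4 = 7.25
  mean(V) = (4 + 3 + 1 + 1) / 4 = 9/4 = 2.25
  mean(W) = (1 + 6 + 5 + 2) / 4 = 14/4 = 3.5

Step 2 — sample variances and covariances s[i,j] = (1/(n-1)) · Σ_k (x_{k,i} - mean_i) · (x_{k,j} - mean_j), with n-1 = 3:
  s[U,U] = ((0.75)·(0.75) + (-1.25)·(-1.25) + (-0.25)·(-0.25) + (0.75)·(0.75)) / 3 = 2.75/3 = 0.9167
  s[U,V] = ((0.75)·(1.75) + (-1.25)·(0.75) + (-0.25)·(-1.25) + (0.75)·(-1.25)) / 3 = -0.25/3 = -0.0833
  s[U,W] = ((0.75)·(-2.5) + (-1.25)·(2.5) + (-0.25)·(1.5) + (0.75)·(-1.5)) / 3 = -6.5/3 = -2.1667
  s[V,V] = ((1.75)·(1.75) + (0.75)·(0.75) + (-1.25)·(-1.25) + (-1.25)·(-1.25)) / 3 = 6.75/3 = 2.25
  s[V,W] = ((1.75)·(-2.5) + (0.75)·(2.5) + (-1.25)·(1.5) + (-1.25)·(-1.5)) / 3 = -2.5/3 = -0.8333
  s[W,W] = ((-2.5)·(-2.5) + (2.5)·(2.5) + (1.5)·(1.5) + (-1.5)·(-1.5)) / 3 = 17/3 = 5.6667
  Sample standard deviations s_i = √(s[i,i]):
  s(U) = √(0.9167) = 0.9574
  s(V) = √(2.25) = 1.5
  s(W) = √(5.6667) = 2.3805

Step 3 — r_{ij} = s_{ij} / (s_i · s_j):
  r[U,U] = 1 (diagonal).
  r[U,V] = -0.0833 / (0.9574 · 1.5) = -0.0833 / 1.4361 = -0.058
  r[U,W] = -2.1667 / (0.9574 · 2.3805) = -2.1667 / 2.2791 = -0.9507
  r[V,V] = 1 (diagonal).
  r[V,W] = -0.8333 / (1.5 · 2.3805) = -0.8333 / 3.5707 = -0.2334
  r[W,W] = 1 (diagonal).

R is symmetric with unit diagonal. Assembling:

R = [[1, -0.058, -0.9507],
 [-0.058, 1, -0.2334],
 [-0.9507, -0.2334, 1]]


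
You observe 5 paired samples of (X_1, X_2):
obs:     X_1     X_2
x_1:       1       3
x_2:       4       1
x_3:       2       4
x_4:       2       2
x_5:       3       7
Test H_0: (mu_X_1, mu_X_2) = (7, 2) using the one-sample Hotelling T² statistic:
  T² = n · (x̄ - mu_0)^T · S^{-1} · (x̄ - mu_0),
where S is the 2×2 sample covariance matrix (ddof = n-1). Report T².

Step 1 — sample mean vector:
  mean(X_1) = (1 + 4 + 2 + 2 + 3) / 5 = 12/5 = 2.4
  mean(X_2) = (3 + 1 + 4 + 2 + 7) / 5 = 17/5 = 3.4
  x̄ = (2.4, 3.4),  deviation x̄ - mu_0 = (2.4, 3.4) - (7, 2) = (-4.6, 1.4).

Step 2 — sample covariance matrix, S[i,j] = (1/(n-1)) · Σ_k (x_{k,i} - mean_i) · (x_{k,j} - mean_j), divisor n-1 = 4:
  S[X_1,X_1] = ((-1.4)·(-1.4) + (1.6)·(1.6) + (-0.4)·(-0.4) + (-0.4)·(-0.4) + (0.6)·(0.6)) / 4 = 5.2/4 = 1.3
  S[X_1,X_2] = ((-1.4)·(-0.4) + (1.6)·(-2.4) + (-0.4)·(0.6) + (-0.4)·(-1.4) + (0.6)·(3.6)) / 4 = -0.8/4 = -0.2
  S[X_2,X_2] = ((-0.4)·(-0.4) + (-2.4)·(-2.4) + (0.6)·(0.6) + (-1.4)·(-1.4) + (3.6)·(3.6)) / 4 = 21.2/4 = 5.3
  S = [[1.3, -0.2],
 [-0.2, 5.3]].

Step 3 — invert S. det(S) = 1.3·5.3 - (-0.2)² = 6.85.
  S^{-1} = (1/det) · [[d, -b], [-b, a]] = [[0.7737, 0.0292],
 [0.0292, 0.1898]].

Step 4 — quadratic form (x̄ - mu_0)^T · S^{-1} · (x̄ - mu_0):
  S^{-1} · (x̄ - mu_0) = (-3.5182, 0.1314),
  (x̄ - mu_0)^T · [...] = (-4.6)·(-3.5182) + (1.4)·(0.1314) = 16.3679.

Step 5 — scale by n: T² = 5 · 16.3679 = 81.8394.

T² ≈ 81.8394


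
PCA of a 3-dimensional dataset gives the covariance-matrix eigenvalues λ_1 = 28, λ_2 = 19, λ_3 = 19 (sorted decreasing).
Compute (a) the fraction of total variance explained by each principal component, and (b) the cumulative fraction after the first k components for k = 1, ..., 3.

Step 1 — total variance = trace(Sigma) = Σ λ_i = 28 + 19 + 19 = 66.

Step 2 — fraction explained by component i = λ_i / Σ λ:
  PC1: 28/66 = 0.4242
  PC2: 19/66 = 0.2879
  PC3: 19/66 = 0.2879

Step 3 — cumulative fraction after k components = (λ_1 + ... + λ_k) / Σ λ:
  k = 1: 28/66 = 0.4242
  k = 2: (28 + 19)/66 = 47/66 = 0.7121
  k = 3: (28 + 19 + 19)/66 = 66/66 = 1

Summary (fraction, with percent):

explained: PC1 0.4242 (42.42%), PC2 0.2879 (28.79%), PC3 0.2879 (28.79%);  cumulative: 0.4242, 0.7121, 1


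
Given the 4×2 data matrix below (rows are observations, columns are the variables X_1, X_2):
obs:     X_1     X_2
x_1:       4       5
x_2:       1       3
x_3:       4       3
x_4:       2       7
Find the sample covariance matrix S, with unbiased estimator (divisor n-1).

Step 1 — column means:
  mean(X_1) = (4 + 1 + 4 + 2) / 4 = 11/4 = 2.75
  mean(X_2) = (5 + 3 + 3 + 7) / 4 = 18/4 = 4.5

Step 2 — sample covariance S[i,j] = (1/(n-1)) · Σ_k (x_{k,i} - mean_i) · (x_{k,j} - mean_j), with n-1 = 3.
  S[X_1,X_1] = ((1.25)·(1.25) + (-1.75)·(-1.75) + (1.25)·(1.25) + (-0.75)·(-0.75)) / 3 = 6.75/3 = 2.25
  S[X_1,X_2] = ((1.25)·(0.5) + (-1.75)·(-1.5) + (1.25)·(-1.5) + (-0.75)·(2.5)) / 3 = -0.5/3 = -0.1667
  S[X_2,X_2] = ((0.5)·(0.5) + (-1.5)·(-1.5) + (-1.5)·(-1.5) + (2.5)·(2.5)) / 3 = 11/3 = 3.6667

S is symmetric (S[j,i] = S[i,j]). Assembling:

S = [[2.25, -0.1667],
 [-0.1667, 3.6667]]


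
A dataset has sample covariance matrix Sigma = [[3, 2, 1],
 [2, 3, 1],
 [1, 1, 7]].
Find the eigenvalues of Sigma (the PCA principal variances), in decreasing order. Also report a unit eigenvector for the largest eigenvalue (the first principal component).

Step 1 — characteristic polynomial p(λ) = det(λI - Sigma) = λ³ - tr·λ² + c_1·λ - det, where tr = trace, c_1 = sum of the principal 2×2 minors, det = det(Sigma):
  tr = 3 + 3 + 7 = 13,
  c_1 = (3·3 - (2)²) + (3·7 - (1)²) + (3·7 - (1)²) = 5 + 20 + 20 = 45,
  det = 3·(3·7 - (1)²) - (2)·((2)·7 - (1)·(1)) + (1)·((2)·(1) - 3·(1)) = 3·(20) - (2)·(13) + (1)·(-1) = 33.
  So p(λ) = λ³ - 13λ² + 45λ - 33.
Step 2 — look for an integer root (rational root theorem: any rational root is an integer divisor of 33). Testing λ = 1:
  p(1) = 1 - 13 + 45 - 33 = 0  ✓
  Dividing out (λ - 1): p(λ) = (λ - 1)(λ² - 12λ + 33).
Step 3 — remaining eigenvalues from the quadratic λ² - 12λ + 33 = 0:
  Δ = 12² - 4·33 = 144 - 132 = 12,  λ = (12 ± √12)/2 = (12 ± 3.4641)/2 ≈ 7.7321 or 4.2679.
  Sorted: λ_1 = 7.7321,  λ_2 = 4.2679,  λ_3 = 1  (check: sum = 13 = tr ✓).

Step 4 — unit eigenvector for λ_1 ≈ 7.7321: v spans the null space of (Sigma - λ_1 I), whose rows are
  r_1 = (-4.7321, 2, 1),  r_2 = (2, -4.7321, 1),  r_3 = (1, 1, -0.7321).
  v is orthogonal to every row, so take v ∝ r_1 × r_2 = ((2)·(1) - (1)·(-4.7321), (1)·(2) - (-4.7321)·(1), (-4.7321)·(-4.7321) - (2)·(2)) ≈ (6.7321, 6.7321, 18.3923).
  Let u = (6.7321, 6.7321, 18.3923).
  ||u|| = √((6.7321)² + (6.7321)² + (18.3923)²) = √(428.9179) ≈ 20.7103,  v_1 = u/||u|| ≈ (0.3251, 0.3251, 0.8881) (||v_1|| = 1).

λ_1 = 7.7321,  λ_2 = 4.2679,  λ_3 = 1;  v_1 ≈ (0.3251, 0.3251, 0.8881)


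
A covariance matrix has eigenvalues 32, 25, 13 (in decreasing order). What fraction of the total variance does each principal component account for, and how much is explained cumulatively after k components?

Step 1 — total variance = trace(Sigma) = Σ λ_i = 32 + 25 + 13 = 70.

Step 2 — fraction explained by component i = λ_i / Σ λ:
  PC1: 32/70 = 0.4571
  PC2: 25/70 = 0.3571
  PC3: 13/70 = 0.1857

Step 3 — cumulative fraction after k components = (λ_1 + ... + λ_k) / Σ λ:
  k = 1: 32/70 = 0.4571
  k = 2: (32 + 25)/70 = 57/70 = 0.8143
  k = 3: (32 + 25 + 13)/70 = 70/70 = 1

Summary (fraction, with percent):

explained: PC1 0.4571 (45.71%), PC2 0.3571 (35.71%), PC3 0.1857 (18.57%);  cumulative: 0.4571, 0.8143, 1


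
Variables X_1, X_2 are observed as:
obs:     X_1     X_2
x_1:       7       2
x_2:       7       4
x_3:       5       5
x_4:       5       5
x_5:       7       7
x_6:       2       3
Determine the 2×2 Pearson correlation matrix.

Step 1 — column means:
  mean(X_1) = (7 + 7 + 5 + 5 + 7 + 2) / 6 = 33/6 = 5.5
  mean(X_2) = (2 + 4 + 5 + 5 + 7 + 3) / 6 = 26/6 = 4.3333

Step 2 — sample variances and covariances s[i,j] = (1/(n-1)) · Σ_k (x_{k,i} - mean_i) · (x_{k,j} - mean_j), with n-1 = 5:
  s[X_1,X_1] = ((1.5)·(1.5) + (1.5)·(1.5) + (-0.5)·(-0.5) + (-0.5)·(-0.5) + (1.5)·(1.5) + (-3.5)·(-3.5)) / 5 = 19.5/5 = 3.9
  s[X_1,X_2] = ((1.5)·(-2.3333) + (1.5)·(-0.3333) + (-0.5)·(0.6667) + (-0.5)·(0.6667) + (1.5)·(2.6667) + (-3.5)·(-1.3333)) / 5 = 4/5 = 0.8
  s[X_2,X_2] = ((-2.3333)·(-2.3333) + (-0.3333)·(-0.3333) + (0.6667)·(0.6667) + (0.6667)·(0.6667) + (2.6667)·(2.6667) + (-1.3333)·(-1.3333)) / 5 = 15.3333/5 = 3.0667
  Sample standard deviations s_i = √(s[i,i]):
  s(X_1) = √(3.9) = 1.9748
  s(X_2) = √(3.0667) = 1.7512

Step 3 — r_{ij} = s_{ij} / (s_i · s_j):
  r[X_1,X_1] = 1 (diagonal).
  r[X_1,X_2] = 0.8 / (1.9748 · 1.7512) = 0.8 / 3.4583 = 0.2313
  r[X_2,X_2] = 1 (diagonal).

R is symmetric with unit diagonal. Assembling:

R = [[1, 0.2313],
 [0.2313, 1]]


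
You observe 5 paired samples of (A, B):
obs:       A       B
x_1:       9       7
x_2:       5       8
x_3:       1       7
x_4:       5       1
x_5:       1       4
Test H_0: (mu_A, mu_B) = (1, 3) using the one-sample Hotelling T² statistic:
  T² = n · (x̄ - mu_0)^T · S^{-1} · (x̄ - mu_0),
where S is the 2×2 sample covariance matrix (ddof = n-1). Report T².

Step 1 — sample mean vector:
  mean(A) = (9 + 5 + 1 + 5 + 1) / 5 = 21/5 = 4.2
  mean(B) = (7 + 8 + 7 + 1 + 4) / 5 = 27/5 = 5.4
  x̄ = (4.2, 5.4),  deviation x̄ - mu_0 = (4.2, 5.4) - (1, 3) = (3.2, 2.4).

Step 2 — sample covariance matrix, S[i,j] = (1/(n-1)) · Σ_k (x_{k,i} - mean_i) · (x_{k,j} - mean_j), divisor n-1 = 4:
  S[A,A] = ((4.8)·(4.8) + (0.8)·(0.8) + (-3.2)·(-3.2) + (0.8)·(0.8) + (-3.2)·(-3.2)) / 4 = 44.8/4 = 11.2
  S[A,B] = ((4.8)·(1.6) + (0.8)·(2.6) + (-3.2)·(1.6) + (0.8)·(-4.4) + (-3.2)·(-1.4)) / 4 = 5.6/4 = 1.4
  S[B,B] = ((1.6)·(1.6) + (2.6)·(2.6) + (1.6)·(1.6) + (-4.4)·(-4.4) + (-1.4)·(-1.4)) / 4 = 33.2/4 = 8.3
  S = [[11.2, 1.4],
 [1.4, 8.3]].

Step 3 — invert S. det(S) = 11.2·8.3 - (1.4)² = 91.
  S^{-1} = (1/det) · [[d, -b], [-b, a]] = [[0.0912, -0.0154],
 [-0.0154, 0.1231]].

Step 4 — quadratic form (x̄ - mu_0)^T · S^{-1} · (x̄ - mu_0):
  S^{-1} · (x̄ - mu_0) = (0.2549, 0.2462),
  (x̄ - mu_0)^T · [...] = (3.2)·(0.2549) + (2.4)·(0.2462) = 1.4066.

Step 5 — scale by n: T² = 5 · 1.4066 = 7.033.

T² ≈ 7.033


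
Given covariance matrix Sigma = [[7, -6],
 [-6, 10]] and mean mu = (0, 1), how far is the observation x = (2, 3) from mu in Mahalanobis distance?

Step 1 — centre the observation: (x - mu) = (2, 2).

Step 2 — invert Sigma. det(Sigma) = 7·10 - (-6)² = 34.
  Sigma^{-1} = (1/det) · [[d, -b], [-b, a]] = [[0.2941, 0.1765],
 [0.1765, 0.2059]].

Step 3 — form the quadratic (x - mu)^T · Sigma^{-1} · (x - mu):
  Sigma^{-1} · (x - mu) = (0.9412, 0.7647).
  (x - mu)^T · [Sigma^{-1} · (x - mu)] = (2)·(0.9412) + (2)·(0.7647) = 3.4118.

Step 4 — take square root: d = √(3.4118) ≈ 1.8471.

d(x, mu) = √(3.4118) ≈ 1.8471


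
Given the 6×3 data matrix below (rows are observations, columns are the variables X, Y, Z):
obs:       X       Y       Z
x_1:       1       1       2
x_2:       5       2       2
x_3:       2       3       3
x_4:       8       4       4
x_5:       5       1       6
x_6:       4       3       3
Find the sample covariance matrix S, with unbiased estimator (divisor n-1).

Step 1 — column means:
  mean(X) = (1 + 5 + 2 + 8 + 5 + 4) / 6 = 25/6 = 4.1667
  mean(Y) = (1 + 2 + 3 + 4 + 1 + 3) / 6 = 14/6 = 2.3333
  mean(Z) = (2 + 2 + 3 + 4 + 6 + 3) / 6 = 20/6 = 3.3333

Step 2 — sample covariance S[i,j] = (1/(n-1)) · Σ_k (x_{k,i} - mean_i) · (x_{k,j} - mean_j), with n-1 = 5.
  S[X,X] = ((-3.1667)·(-3.1667) + (0.8333)·(0.8333) + (-2.1667)·(-2.1667) + (3.8333)·(3.8333) + (0.8333)·(0.8333) + (-0.1667)·(-0.1667)) / 5 = 30.8333/5 = 6.1667
  S[X,Y] = ((-3.1667)·(-1.3333) + (0.8333)·(-0.3333) + (-2.1667)·(0.6667) + (3.8333)·(1.6667) + (0.8333)·(-1.3333) + (-0.1667)·(0.6667)) / 5 = 7.6667/5 = 1.5333
  S[X,Z] = ((-3.1667)·(-1.3333) + (0.8333)·(-1.3333) + (-2.1667)·(-0.3333) + (3.8333)·(0.6667) + (0.8333)·(2.6667) + (-0.1667)·(-0.3333)) / 5 = 8.6667/5 = 1.7333
  S[Y,Y] = ((-1.3333)·(-1.3333) + (-0.3333)·(-0.3333) + (0.6667)·(0.6667) + (1.6667)·(1.6667) + (-1.3333)·(-1.3333) + (0.6667)·(0.6667)) / 5 = 7.3333/5 = 1.4667
  S[Y,Z] = ((-1.3333)·(-1.3333) + (-0.3333)·(-1.3333) + (0.6667)·(-0.3333) + (1.6667)·(0.6667) + (-1.3333)·(2.6667) + (0.6667)·(-0.3333)) / 5 = -0.6667/5 = -0.1333
  S[Z,Z] = ((-1.3333)·(-1.3333) + (-1.3333)·(-1.3333) + (-0.3333)·(-0.3333) + (0.6667)·(0.6667) + (2.6667)·(2.6667) + (-0.3333)·(-0.3333)) / 5 = 11.3333/5 = 2.2667

S is symmetric (S[j,i] = S[i,j]). Assembling:

S = [[6.1667, 1.5333, 1.7333],
 [1.5333, 1.4667, -0.1333],
 [1.7333, -0.1333, 2.2667]]


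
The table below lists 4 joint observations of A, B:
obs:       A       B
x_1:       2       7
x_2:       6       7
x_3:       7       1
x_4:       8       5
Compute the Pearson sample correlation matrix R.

Step 1 — column means:
  mean(A) = (2 + 6 + 7 + 8) / 4 = 23/4 = 5.75
  mean(B) = (7 + 7 + 1 + 5) / 4 = 20/4 = 5

Step 2 — sample variances and covariances s[i,j] = (1/(n-1)) · Σ_k (x_{k,i} - mean_i) · (x_{k,j} - mean_j), with n-1 = 3:
  s[A,A] = ((-3.75)·(-3.75) + (0.25)·(0.25) + (1.25)·(1.25) + (2.25)·(2.25)) / 3 = 20.75/3 = 6.9167
  s[A,B] = ((-3.75)·(2) + (0.25)·(2) + (1.25)·(-4) + (2.25)·(0)) / 3 = -12/3 = -4
  s[B,B] = ((2)·(2) + (2)·(2) + (-4)·(-4) + (0)·(0)) / 3 = 24/3 = 8
  Sample standard deviations s_i = √(s[i,i]):
  s(A) = √(6.9167) = 2.63
  s(B) = √(8) = 2.8284

Step 3 — r_{ij} = s_{ij} / (s_i · s_j):
  r[A,A] = 1 (diagonal).
  r[A,B] = -4 / (2.63 · 2.8284) = -4 / 7.4386 = -0.5377
  r[B,B] = 1 (diagonal).

R is symmetric with unit diagonal. Assembling:

R = [[1, -0.5377],
 [-0.5377, 1]]


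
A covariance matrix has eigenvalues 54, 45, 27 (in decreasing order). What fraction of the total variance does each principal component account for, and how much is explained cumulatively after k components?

Step 1 — total variance = trace(Sigma) = Σ λ_i = 54 + 45 + 27 = 126.

Step 2 — fraction explained by component i = λ_i / Σ λ:
  PC1: 54/126 = 0.4286
  PC2: 45/126 = 0.3571
  PC3: 27/126 = 0.2143

Step 3 — cumulative fraction after k components = (λ_1 + ... + λ_k) / Σ λ:
  k = 1: 54/126 = 0.4286
  k = 2: (54 + 45)/126 = 99/126 = 0.7857
  k = 3: (54 + 45 + 27)/126 = 126/126 = 1

Summary (fraction, with percent):

explained: PC1 0.4286 (42.86%), PC2 0.3571 (35.71%), PC3 0.2143 (21.43%);  cumulative: 0.4286, 0.7857, 1


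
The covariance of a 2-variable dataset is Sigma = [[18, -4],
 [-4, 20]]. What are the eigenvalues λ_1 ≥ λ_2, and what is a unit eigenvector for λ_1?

Step 1 — characteristic polynomial of 2×2 Sigma:
  det(Sigma - λI) = λ² - trace · λ + det = 0.
  trace = 18 + 20 = 38, det = 18·20 - (-4)² = 344.
Step 2 — discriminant:
  Δ = trace² - 4·det = 1444 - 1376 = 68.
Step 3 — eigenvalues:
  λ = (trace ± √Δ)/2 = (38 ± 8.2462)/2,
  λ_1 = 23.1231,  λ_2 = 14.8769.

Step 4 — unit eigenvector for λ_1: solve (Sigma - λ_1 I)v = 0. First row:
  (18 - 23.1231)·v_x + (-4)·v_y = 0, i.e. (-5.1231)·v_x + (-4)·v_y = 0,
  so v ∝ (b, λ_1 - a) = (-4, 5.1231); multiply by -1 so the first entry is positive: u = (4, -5.1231).
  ||u|| = √((4)² + (-5.1231)²) = √(42.2462) ≈ 6.4997,
  v_1 = u/||u|| ≈ (0.6154, -0.7882) (||v_1|| = 1).

λ_1 = 23.1231,  λ_2 = 14.8769;  v_1 ≈ (0.6154, -0.7882)


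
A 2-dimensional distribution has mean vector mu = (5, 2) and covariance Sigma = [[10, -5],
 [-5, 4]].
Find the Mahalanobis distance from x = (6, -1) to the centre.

Step 1 — centre the observation: (x - mu) = (1, -3).

Step 2 — invert Sigma. det(Sigma) = 10·4 - (-5)² = 15.
  Sigma^{-1} = (1/det) · [[d, -b], [-b, a]] = [[0.2667, 0.3333],
 [0.3333, 0.6667]].

Step 3 — form the quadratic (x - mu)^T · Sigma^{-1} · (x - mu):
  Sigma^{-1} · (x - mu) = (-0.7333, -1.6667).
  (x - mu)^T · [Sigma^{-1} · (x - mu)] = (1)·(-0.7333) + (-3)·(-1.6667) = 4.2667.

Step 4 — take square root: d = √(4.2667) ≈ 2.0656.

d(x, mu) = √(4.2667) ≈ 2.0656


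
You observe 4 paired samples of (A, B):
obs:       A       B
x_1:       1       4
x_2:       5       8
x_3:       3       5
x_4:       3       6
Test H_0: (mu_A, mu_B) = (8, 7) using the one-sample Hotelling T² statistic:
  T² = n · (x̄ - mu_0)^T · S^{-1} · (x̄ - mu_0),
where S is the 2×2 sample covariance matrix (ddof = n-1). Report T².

Step 1 — sample mean vector:
  mean(A) = (1 + 5 + 3 + 3) / 4 = 12/4 = 3
  mean(B) = (4 + 8 + 5 + 6) / 4 = 23/4 = 5.75
  x̄ = (3, 5.75),  deviation x̄ - mu_0 = (3, 5.75) - (8, 7) = (-5, -1.25).

Step 2 — sample covariance matrix, S[i,j] = (1/(n-1)) · Σ_k (x_{k,i} - mean_i) · (x_{k,j} - mean_j), divisor n-1 = 3:
  S[A,A] = ((-2)·(-2) + (2)·(2) + (0)·(0) + (0)·(0)) / 3 = 8/3 = 2.6667
  S[A,B] = ((-2)·(-1.75) + (2)·(2.25) + (0)·(-0.75) + (0)·(0.25)) / 3 = 8/3 = 2.6667
  S[B,B] = ((-1.75)·(-1.75) + (2.25)·(2.25) + (-0.75)·(-0.75) + (0.25)·(0.25)) / 3 = 8.75/3 = 2.9167
  S = [[2.6667, 2.6667],
 [2.6667, 2.9167]].

Step 3 — invert S. det(S) = 2.6667·2.9167 - (2.6667)² = 0.6667.
  S^{-1} = (1/det) · [[d, -b], [-b, a]] = [[4.375, -4],
 [-4, 4]].

Step 4 — quadratic form (x̄ - mu_0)^T · S^{-1} · (x̄ - mu_0):
  S^{-1} · (x̄ - mu_0) = (-16.875, 15),
  (x̄ - mu_0)^T · [...] = (-5)·(-16.875) + (-1.25)·(15) = 65.625.

Step 5 — scale by n: T² = 4 · 65.625 = 262.5.

T² ≈ 262.5


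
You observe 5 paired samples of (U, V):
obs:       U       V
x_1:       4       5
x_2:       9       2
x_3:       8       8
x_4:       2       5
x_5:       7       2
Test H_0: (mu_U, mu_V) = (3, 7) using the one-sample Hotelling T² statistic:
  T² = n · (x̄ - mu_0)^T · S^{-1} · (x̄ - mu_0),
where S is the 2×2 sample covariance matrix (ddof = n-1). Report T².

Step 1 — sample mean vector:
  mean(U) = (4 + 9 + 8 + 2 + 7) / 5 = 30/5 = 6
  mean(V) = (5 + 2 + 8 + 5 + 2) / 5 = 22/5 = 4.4
  x̄ = (6, 4.4),  deviation x̄ - mu_0 = (6, 4.4) - (3, 7) = (3, -2.6).

Step 2 — sample covariance matrix, S[i,j] = (1/(n-1)) · Σ_k (x_{k,i} - mean_i) · (x_{k,j} - mean_j), divisor n-1 = 4:
  S[U,U] = ((-2)·(-2) + (3)·(3) + (2)·(2) + (-4)·(-4) + (1)·(1)) / 4 = 34/4 = 8.5
  S[U,V] = ((-2)·(0.6) + (3)·(-2.4) + (2)·(3.6) + (-4)·(0.6) + (1)·(-2.4)) / 4 = -6/4 = -1.5
  S[V,V] = ((0.6)·(0.6) + (-2.4)·(-2.4) + (3.6)·(3.6) + (0.6)·(0.6) + (-2.4)·(-2.4)) / 4 = 25.2/4 = 6.3
  S = [[8.5, -1.5],
 [-1.5, 6.3]].

Step 3 — invert S. det(S) = 8.5·6.3 - (-1.5)² = 51.3.
  S^{-1} = (1/det) · [[d, -b], [-b, a]] = [[0.1228, 0.0292],
 [0.0292, 0.1657]].

Step 4 — quadratic form (x̄ - mu_0)^T · S^{-1} · (x̄ - mu_0):
  S^{-1} · (x̄ - mu_0) = (0.2924, -0.3431),
  (x̄ - mu_0)^T · [...] = (3)·(0.2924) + (-2.6)·(-0.3431) = 1.7692.

Step 5 — scale by n: T² = 5 · 1.7692 = 8.846.

T² ≈ 8.846


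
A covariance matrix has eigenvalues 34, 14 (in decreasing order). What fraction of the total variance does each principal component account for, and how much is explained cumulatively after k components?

Step 1 — total variance = trace(Sigma) = Σ λ_i = 34 + 14 = 48.

Step 2 — fraction explained by component i = λ_i / Σ λ:
  PC1: 34/48 = 0.7083
  PC2: 14/48 = 0.2917

Step 3 — cumulative fraction after k components = (λ_1 + ... + λ_k) / Σ λ:
  k = 1: 34/48 = 0.7083
  k = 2: (34 + 14)/48 = 48/48 = 1

Summary (fraction, with percent):

explained: PC1 0.7083 (70.83%), PC2 0.2917 (29.17%);  cumulative: 0.7083, 1


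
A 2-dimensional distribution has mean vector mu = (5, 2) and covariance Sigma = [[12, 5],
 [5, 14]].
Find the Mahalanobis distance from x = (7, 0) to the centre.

Step 1 — centre the observation: (x - mu) = (2, -2).

Step 2 — invert Sigma. det(Sigma) = 12·14 - (5)² = 143.
  Sigma^{-1} = (1/det) · [[d, -b], [-b, a]] = [[0.0979, -0.035],
 [-0.035, 0.0839]].

Step 3 — form the quadratic (x - mu)^T · Sigma^{-1} · (x - mu):
  Sigma^{-1} · (x - mu) = (0.2657, -0.2378).
  (x - mu)^T · [Sigma^{-1} · (x - mu)] = (2)·(0.2657) + (-2)·(-0.2378) = 1.007.

Step 4 — take square root: d = √(1.007) ≈ 1.0035.

d(x, mu) = √(1.007) ≈ 1.0035


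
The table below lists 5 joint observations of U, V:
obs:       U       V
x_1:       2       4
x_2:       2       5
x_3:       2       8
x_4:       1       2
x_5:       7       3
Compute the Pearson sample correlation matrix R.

Step 1 — column means:
  mean(U) = (2 + 2 + 2 + 1 + 7) / 5 = 14/5 = 2.8
  mean(V) = (4 + 5 + 8 + 2 + 3) / 5 = 22/5 = 4.4

Step 2 — sample variances and covariances s[i,j] = (1/(n-1)) · Σ_k (x_{k,i} - mean_i) · (x_{k,j} - mean_j), with n-1 = 4:
  s[U,U] = ((-0.8)·(-0.8) + (-0.8)·(-0.8) + (-0.8)·(-0.8) + (-1.8)·(-1.8) + (4.2)·(4.2)) / 4 = 22.8/4 = 5.7
  s[U,V] = ((-0.8)·(-0.4) + (-0.8)·(0.6) + (-0.8)·(3.6) + (-1.8)·(-2.4) + (4.2)·(-1.4)) / 4 = -4.6/4 = -1.15
  s[V,V] = ((-0.4)·(-0.4) + (0.6)·(0.6) + (3.6)·(3.6) + (-2.4)·(-2.4) + (-1.4)·(-1.4)) / 4 = 21.2/4 = 5.3
  Sample standard deviations s_i = √(s[i,i]):
  s(U) = √(5.7) = 2.3875
  s(V) = √(5.3) = 2.3022

Step 3 — r_{ij} = s_{ij} / (s_i · s_j):
  r[U,U] = 1 (diagonal).
  r[U,V] = -1.15 / (2.3875 · 2.3022) = -1.15 / 5.4964 = -0.2092
  r[V,V] = 1 (diagonal).

R is symmetric with unit diagonal. Assembling:

R = [[1, -0.2092],
 [-0.2092, 1]]


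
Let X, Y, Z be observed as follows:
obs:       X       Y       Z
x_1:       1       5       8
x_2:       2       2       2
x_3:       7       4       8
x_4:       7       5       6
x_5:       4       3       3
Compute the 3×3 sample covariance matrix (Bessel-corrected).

Step 1 — column means:
  mean(X) = (1 + 2 + 7 + 7 + 4) / 5 = 21/5 = 4.2
  mean(Y) = (5 + 2 + 4 + 5 + 3) / 5 = 19/5 = 3.8
  mean(Z) = (8 + 2 + 8 + 6 + 3) / 5 = 27/5 = 5.4

Step 2 — sample covariance S[i,j] = (1/(n-1)) · Σ_k (x_{k,i} - mean_i) · (x_{k,j} - mean_j), with n-1 = 4.
  S[X,X] = ((-3.2)·(-3.2) + (-2.2)·(-2.2) + (2.8)·(2.8) + (2.8)·(2.8) + (-0.2)·(-0.2)) / 4 = 30.8/4 = 7.7
  S[X,Y] = ((-3.2)·(1.2) + (-2.2)·(-1.8) + (2.8)·(0.2) + (2.8)·(1.2) + (-0.2)·(-0.8)) / 4 = 4.2/4 = 1.05
  S[X,Z] = ((-3.2)·(2.6) + (-2.2)·(-3.4) + (2.8)·(2.6) + (2.8)·(0.6) + (-0.2)·(-2.4)) / 4 = 8.6/4 = 2.15
  S[Y,Y] = ((1.2)·(1.2) + (-1.8)·(-1.8) + (0.2)·(0.2) + (1.2)·(1.2) + (-0.8)·(-0.8)) / 4 = 6.8/4 = 1.7
  S[Y,Z] = ((1.2)·(2.6) + (-1.8)·(-3.4) + (0.2)·(2.6) + (1.2)·(0.6) + (-0.8)·(-2.4)) / 4 = 12.4/4 = 3.1
  S[Z,Z] = ((2.6)·(2.6) + (-3.4)·(-3.4) + (2.6)·(2.6) + (0.6)·(0.6) + (-2.4)·(-2.4)) / 4 = 31.2/4 = 7.8

S is symmetric (S[j,i] = S[i,j]). Assembling:

S = [[7.7, 1.05, 2.15],
 [1.05, 1.7, 3.1],
 [2.15, 3.1, 7.8]]


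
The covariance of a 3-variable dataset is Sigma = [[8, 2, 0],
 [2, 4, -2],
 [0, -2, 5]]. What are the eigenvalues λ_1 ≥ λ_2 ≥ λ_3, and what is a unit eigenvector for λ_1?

Step 1 — characteristic polynomial p(λ) = det(λI - Sigma) = λ³ - tr·λ² + c_1·λ - det, where tr = trace, c_1 = sum of the principal 2×2 minors, det = det(Sigma):
  tr = 8 + 4 + 5 = 17,
  c_1 = (8·4 - (2)²) + (8·5 - (0)²) + (4·5 - (-2)²) = 28 + 40 + 16 = 84,
  det = 8·(4·5 - (-2)²) - (2)·((2)·5 - (-2)·(0)) + (0)·((2)·(-2) - 4·(0)) = 8·(16) - (2)·(10) + (0)·(-4) = 108.
  So p(λ) = λ³ - 17λ² + 84λ - 108.
Step 2 — look for an integer root (rational root theorem: any rational root is an integer divisor of 108). Testing λ = 2:
  p(2) = 8 - 68 + 168 - 108 = 0  ✓
  Dividing out (λ - 2): p(λ) = (λ - 2)(λ² - 15λ + 54).
Step 3 — remaining eigenvalues from the quadratic λ² - 15λ + 54 = 0:
  Δ = 15² - 4·54 = 225 - 216 = 9,  λ = (15 ± √9)/2 = (15 ± 3)/2 = 9 or 6.
  Sorted: λ_1 = 9,  λ_2 = 6,  λ_3 = 2  (check: sum = 17 = tr ✓).

Step 4 — unit eigenvector for λ_1 = 9: v spans the null space of (Sigma - λ_1 I), whose rows are
  r_1 = (-1, 2, 0),  r_2 = (2, -5, -2),  r_3 = (0, -2, -4).
  v is orthogonal to every row, so take v ∝ r_1 × r_2 = ((2)·(-2) - (0)·(-5), (0)·(2) - (-1)·(-2), (-1)·(-5) - (2)·(2)) = (-4, -2, 1).
  Rescale (multiply by -1 so the first nonzero entry is positive): u = (4, 2, -1).
  ||u|| = √((4)² + (2)² + (-1)²) = √(21) ≈ 4.5826,  v_1 = u/||u|| ≈ (0.8729, 0.4364, -0.2182) (||v_1|| = 1).

λ_1 = 9,  λ_2 = 6,  λ_3 = 2;  v_1 ≈ (0.8729, 0.4364, -0.2182)


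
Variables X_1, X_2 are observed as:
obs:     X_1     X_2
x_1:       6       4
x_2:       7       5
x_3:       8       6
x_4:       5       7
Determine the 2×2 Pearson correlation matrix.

Step 1 — column means:
  mean(X_1) = (6 + 7 + 8 + 5) / 4 = 26/4 = 6.5
  mean(X_2) = (4 + 5 + 6 + 7) / 4 = 22/4 = 5.5

Step 2 — sample variances and covariances s[i,j] = (1/(n-1)) · Σ_k (x_{k,i} - mean_i) · (x_{k,j} - mean_j), with n-1 = 3:
  s[X_1,X_1] = ((-0.5)·(-0.5) + (0.5)·(0.5) + (1.5)·(1.5) + (-1.5)·(-1.5)) / 3 = 5/3 = 1.6667
  s[X_1,X_2] = ((-0.5)·(-1.5) + (0.5)·(-0.5) + (1.5)·(0.5) + (-1.5)·(1.5)) / 3 = -1/3 = -0.3333
  s[X_2,X_2] = ((-1.5)·(-1.5) + (-0.5)·(-0.5) + (0.5)·(0.5) + (1.5)·(1.5)) / 3 = 5/3 = 1.6667
  Sample standard deviations s_i = √(s[i,i]):
  s(X_1) = √(1.6667) = 1.291
  s(X_2) = √(1.6667) = 1.291

Step 3 — r_{ij} = s_{ij} / (s_i · s_j):
  r[X_1,X_1] = 1 (diagonal).
  r[X_1,X_2] = -0.3333 / (1.291 · 1.291) = -0.3333 / 1.6667 = -0.2
  r[X_2,X_2] = 1 (diagonal).

R is symmetric with unit diagonal. Assembling:

R = [[1, -0.2],
 [-0.2, 1]]


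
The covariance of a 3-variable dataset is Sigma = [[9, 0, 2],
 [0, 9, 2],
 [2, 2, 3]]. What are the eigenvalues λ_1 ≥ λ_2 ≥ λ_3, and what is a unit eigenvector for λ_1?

Step 1 — characteristic polynomial p(λ) = det(λI - Sigma) = λ³ - tr·λ² + c_1·λ - det, where tr = trace, c_1 = sum of the principal 2×2 minors, det = det(Sigma):
  tr = 9 + 9 + 3 = 21,
  c_1 = (9·9 - (0)²) + (9·3 - (2)²) + (9·3 - (2)²) = 81 + 23 + 23 = 127,
  det = 9·(9·3 - (2)²) - (0)·((0)·3 - (2)·(2)) + (2)·((0)·(2) - 9·(2)) = 9·(23) - (0)·(-4) + (2)·(-18) = 171.
  So p(λ) = λ³ - 21λ² + 127λ - 171.
Step 2 — look for an integer root (rational root theorem: any rational root is an integer divisor of 171). Testing λ = 9:
  p(9) = 729 - 1701 + 1143 - 171 = 0  ✓
  Dividing out (λ - 9): p(λ) = (λ - 9)(λ² - 12λ + 19).
Step 3 — remaining eigenvalues from the quadratic λ² - 12λ + 19 = 0:
  Δ = 12² - 4·19 = 144 - 76 = 68,  λ = (12 ± √68)/2 = (12 ± 8.2462)/2 ≈ 10.1231 or 1.8769.
  Sorted: λ_1 = 10.1231,  λ_2 = 9,  λ_3 = 1.8769  (check: sum = 21 = tr ✓).

Step 4 — unit eigenvector for λ_1 ≈ 10.1231: v spans the null space of (Sigma - λ_1 I), whose rows are
  r_1 = (-1.1231, 0, 2),  r_2 = (0, -1.1231, 2),  r_3 = (2, 2, -7.1231).
  v is orthogonal to every row, so take v ∝ r_1 × r_2 = ((0)·(2) - (2)·(-1.1231), (2)·(0) - (-1.1231)·(2), (-1.1231)·(-1.1231) - (0)·(0)) ≈ (2.2462, 2.2462, 1.2614).
  Let u = (2.2462, 2.2462, 1.2614).
  ||u|| = √((2.2462)² + (2.2462)² + (1.2614)²) = √(11.682) ≈ 3.4179,  v_1 = u/||u|| ≈ (0.6572, 0.6572, 0.369) (||v_1|| = 1).

λ_1 = 10.1231,  λ_2 = 9,  λ_3 = 1.8769;  v_1 ≈ (0.6572, 0.6572, 0.369)


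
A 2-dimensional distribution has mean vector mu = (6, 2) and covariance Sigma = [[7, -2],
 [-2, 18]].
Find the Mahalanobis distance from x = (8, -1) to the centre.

Step 1 — centre the observation: (x - mu) = (2, -3).

Step 2 — invert Sigma. det(Sigma) = 7·18 - (-2)² = 122.
  Sigma^{-1} = (1/det) · [[d, -b], [-b, a]] = [[0.1475, 0.0164],
 [0.0164, 0.0574]].

Step 3 — form the quadratic (x - mu)^T · Sigma^{-1} · (x - mu):
  Sigma^{-1} · (x - mu) = (0.2459, -0.1393).
  (x - mu)^T · [Sigma^{-1} · (x - mu)] = (2)·(0.2459) + (-3)·(-0.1393) = 0.9098.

Step 4 — take square root: d = √(0.9098) ≈ 0.9539.

d(x, mu) = √(0.9098) ≈ 0.9539


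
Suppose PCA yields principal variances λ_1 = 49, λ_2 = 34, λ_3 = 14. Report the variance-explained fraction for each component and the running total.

Step 1 — total variance = trace(Sigma) = Σ λ_i = 49 + 34 + 14 = 97.

Step 2 — fraction explained by component i = λ_i / Σ λ:
  PC1: 49/97 = 0.5052
  PC2: 34/97 = 0.3505
  PC3: 14/97 = 0.1443

Step 3 — cumulative fraction after k components = (λ_1 + ... + λ_k) / Σ λ:
  k = 1: 49/97 = 0.5052
  k = 2: (49 + 34)/97 = 83/97 = 0.8557
  k = 3: (49 + 34 + 14)/97 = 97/97 = 1

Summary (fraction, with percent):

explained: PC1 0.5052 (50.52%), PC2 0.3505 (35.05%), PC3 0.1443 (14.43%);  cumulative: 0.5052, 0.8557, 1


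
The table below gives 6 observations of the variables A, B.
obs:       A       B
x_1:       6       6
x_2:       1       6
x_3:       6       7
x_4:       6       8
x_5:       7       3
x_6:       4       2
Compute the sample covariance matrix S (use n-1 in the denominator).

Step 1 — column means:
  mean(A) = (6 + 1 + 6 + 6 + 7 + 4) / 6 = 30/6 = 5
  mean(B) = (6 + 6 + 7 + 8 + 3 + 2) / 6 = 32/6 = 5.3333

Step 2 — sample covariance S[i,j] = (1/(n-1)) · Σ_k (x_{k,i} - mean_i) · (x_{k,j} - mean_j), with n-1 = 5.
  S[A,A] = ((1)·(1) + (-4)·(-4) + (1)·(1) + (1)·(1) + (2)·(2) + (-1)·(-1)) / 5 = 24/5 = 4.8
  S[A,B] = ((1)·(0.6667) + (-4)·(0.6667) + (1)·(1.6667) + (1)·(2.6667) + (2)·(-2.3333) + (-1)·(-3.3333)) / 5 = 1/5 = 0.2
  S[B,B] = ((0.6667)·(0.6667) + (0.6667)·(0.6667) + (1.6667)·(1.6667) + (2.6667)·(2.6667) + (-2.3333)·(-2.3333) + (-3.3333)·(-3.3333)) / 5 = 27.3333/5 = 5.4667

S is symmetric (S[j,i] = S[i,j]). Assembling:

S = [[4.8, 0.2],
 [0.2, 5.4667]]


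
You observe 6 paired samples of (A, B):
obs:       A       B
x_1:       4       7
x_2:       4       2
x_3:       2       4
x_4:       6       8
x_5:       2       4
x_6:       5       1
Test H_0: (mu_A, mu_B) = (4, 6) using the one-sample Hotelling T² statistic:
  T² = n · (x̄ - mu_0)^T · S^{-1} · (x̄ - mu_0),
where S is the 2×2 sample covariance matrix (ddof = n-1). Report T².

Step 1 — sample mean vector:
  mean(A) = (4 + 4 + 2 + 6 + 2 + 5) / 6 = 23/6 = 3.8333
  mean(B) = (7 + 2 + 4 + 8 + 4 + 1) / 6 = 26/6 = 4.3333
  x̄ = (3.8333, 4.3333),  deviation x̄ - mu_0 = (3.8333, 4.3333) - (4, 6) = (-0.1667, -1.6667).

Step 2 — sample covariance matrix, S[i,j] = (1/(n-1)) · Σ_k (x_{k,i} - mean_i) · (x_{k,j} - mean_j), divisor n-1 = 5:
  S[A,A] = ((0.1667)·(0.1667) + (0.1667)·(0.1667) + (-1.8333)·(-1.8333) + (2.1667)·(2.1667) + (-1.8333)·(-1.8333) + (1.1667)·(1.1667)) / 5 = 12.8333/5 = 2.5667
  S[A,B] = ((0.1667)·(2.6667) + (0.1667)·(-2.3333) + (-1.8333)·(-0.3333) + (2.1667)·(3.6667) + (-1.8333)·(-0.3333) + (1.1667)·(-3.3333)) / 5 = 5.3333/5 = 1.0667
  S[B,B] = ((2.6667)·(2.6667) + (-2.3333)·(-2.3333) + (-0.3333)·(-0.3333) + (3.6667)·(3.6667) + (-0.3333)·(-0.3333) + (-3.3333)·(-3.3333)) / 5 = 37.3333/5 = 7.4667
  S = [[2.5667, 1.0667],
 [1.0667, 7.4667]].

Step 3 — invert S. det(S) = 2.5667·7.4667 - (1.0667)² = 18.0267.
  S^{-1} = (1/det) · [[d, -b], [-b, a]] = [[0.4142, -0.0592],
 [-0.0592, 0.1424]].

Step 4 — quadratic form (x̄ - mu_0)^T · S^{-1} · (x̄ - mu_0):
  S^{-1} · (x̄ - mu_0) = (0.0296, -0.2274),
  (x̄ - mu_0)^T · [...] = (-0.1667)·(0.0296) + (-1.6667)·(-0.2274) = 0.3741.

Step 5 — scale by n: T² = 6 · 0.3741 = 2.2448.

T² ≈ 2.2448
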